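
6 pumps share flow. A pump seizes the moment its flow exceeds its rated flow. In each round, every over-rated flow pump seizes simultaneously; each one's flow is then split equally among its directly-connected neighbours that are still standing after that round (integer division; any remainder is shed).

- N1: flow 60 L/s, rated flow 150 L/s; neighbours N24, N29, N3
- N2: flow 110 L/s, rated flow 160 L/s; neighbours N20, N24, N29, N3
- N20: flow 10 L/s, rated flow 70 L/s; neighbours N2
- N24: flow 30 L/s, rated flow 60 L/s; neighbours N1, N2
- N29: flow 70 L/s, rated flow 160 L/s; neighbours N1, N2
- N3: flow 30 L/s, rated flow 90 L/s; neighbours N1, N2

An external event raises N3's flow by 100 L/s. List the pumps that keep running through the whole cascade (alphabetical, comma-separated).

Round 1 — N3 at 130 > 90. N3 seizes.
  N3 sheds 130 L/s to N1, N2: 65 each.
    N1: 60+65 = 125 ≤ 150
    N2: 110+65 = 175 > 160
Round 2 — N2 seizes.
  N2 sheds 175 L/s to N20, N24, N29: 58 each (1 lost).
    N20: 10+58 = 68 ≤ 70
    N24: 30+58 = 88 > 60
    N29: 70+58 = 128 ≤ 160
Round 3 — N24 seizes.
  N24 sheds 88 L/s to N1: 88 each.
    N1: 125+88 = 213 > 150
Round 4 — N1 seizes.
  N1 sheds 213 L/s to N29: 213 each.
    N29: 128+213 = 341 > 160
Round 5 — N29 seizes.
  N29 sheds 341 L/s: no online neighbours, lost.
No further seizures.

N20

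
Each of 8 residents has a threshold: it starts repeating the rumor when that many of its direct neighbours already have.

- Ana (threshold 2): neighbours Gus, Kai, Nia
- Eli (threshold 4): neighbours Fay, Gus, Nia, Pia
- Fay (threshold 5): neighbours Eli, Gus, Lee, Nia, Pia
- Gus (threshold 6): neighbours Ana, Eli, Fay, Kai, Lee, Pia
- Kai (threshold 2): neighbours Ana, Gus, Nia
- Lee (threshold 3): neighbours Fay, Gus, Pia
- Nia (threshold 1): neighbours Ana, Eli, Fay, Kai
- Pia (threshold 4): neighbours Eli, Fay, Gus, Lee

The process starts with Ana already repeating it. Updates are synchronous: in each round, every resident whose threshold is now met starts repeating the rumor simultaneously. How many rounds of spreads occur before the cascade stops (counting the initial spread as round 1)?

3

Round 1 — Ana starts repeating the rumor (initial).
Round 2 — checking thresholds:
  Gus: 1 of 6 neighbours < 6, holds.
  Kai: 1 of 3 neighbours < 2, holds.
  Nia: 1 of 4 neighbours ≥ 1, starts repeating the rumor.
Round 3 — checking thresholds:
  Eli: 1 of 4 neighbours < 4, holds.
  Fay: 1 of 5 neighbours < 5, holds.
  Gus: 1 of 6 neighbours < 6, holds.
  Kai: 2 of 3 neighbours ≥ 2, starts repeating the rumor.
Round 4 — no new spreads; cascade stops.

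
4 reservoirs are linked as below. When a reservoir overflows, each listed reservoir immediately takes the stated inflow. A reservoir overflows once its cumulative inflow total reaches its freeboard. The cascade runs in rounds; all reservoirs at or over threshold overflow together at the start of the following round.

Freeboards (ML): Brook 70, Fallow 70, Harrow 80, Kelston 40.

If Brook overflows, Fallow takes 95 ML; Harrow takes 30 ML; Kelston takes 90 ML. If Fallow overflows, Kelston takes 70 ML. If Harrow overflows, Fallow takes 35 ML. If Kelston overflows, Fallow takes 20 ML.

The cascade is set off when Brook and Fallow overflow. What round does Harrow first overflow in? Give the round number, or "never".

Round 1 — Brook, Fallow overflow (initial).
  Harrow: +30 → 30 < 80
  Kelston: +90+70 → 160 ≥ 40
Round 2 — Kelston overflows.
No further overflows.

never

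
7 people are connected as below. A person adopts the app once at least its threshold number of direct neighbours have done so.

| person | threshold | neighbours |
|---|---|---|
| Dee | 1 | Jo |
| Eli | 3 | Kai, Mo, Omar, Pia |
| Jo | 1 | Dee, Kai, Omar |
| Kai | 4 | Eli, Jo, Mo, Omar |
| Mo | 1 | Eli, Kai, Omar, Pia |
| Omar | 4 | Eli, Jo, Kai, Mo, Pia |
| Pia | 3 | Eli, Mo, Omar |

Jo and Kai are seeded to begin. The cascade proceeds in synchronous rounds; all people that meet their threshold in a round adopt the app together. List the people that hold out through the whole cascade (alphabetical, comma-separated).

Round 1 — Jo, Kai adopt the app (initial).
Round 2 — checking thresholds:
  Dee: 1 of 1 neighbours ≥ 1, adopts the app.
  Eli: 1 of 4 neighbours < 3, holds.
  Mo: 1 of 4 neighbours ≥ 1, adopts the app.
  Omar: 2 of 5 neighbours < 4, holds.
Round 3 — no new adoptions; cascade stops.

Eli, Omar, Pia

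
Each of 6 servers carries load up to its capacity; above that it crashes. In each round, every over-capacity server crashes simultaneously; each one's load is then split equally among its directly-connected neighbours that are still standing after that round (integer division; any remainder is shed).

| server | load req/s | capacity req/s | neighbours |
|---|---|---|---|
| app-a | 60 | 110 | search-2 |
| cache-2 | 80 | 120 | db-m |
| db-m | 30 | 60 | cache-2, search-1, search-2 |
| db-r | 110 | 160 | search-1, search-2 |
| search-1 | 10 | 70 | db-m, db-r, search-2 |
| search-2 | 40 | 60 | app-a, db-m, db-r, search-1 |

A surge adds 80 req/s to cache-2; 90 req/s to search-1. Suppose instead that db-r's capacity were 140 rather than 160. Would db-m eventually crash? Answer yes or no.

yes

With db-r's capacity at 140:
Round 1 — cache-2 at 160 > 120; search-1 at 100 > 70. cache-2, search-1 crash.
  cache-2 sheds 160 req/s to db-m: 160 each.
    db-m: 30+160 = 190 > 60
  search-1 sheds 100 req/s to db-m, db-r, search-2: 33 each (1 lost).
    db-m: 190+33 = 223 > 60
    db-r: 110+33 = 143 > 140
    search-2: 40+33 = 73 > 60
Round 2 — db-m, db-r, search-2 crash.
  db-m sheds 223 req/s: no online neighbours, lost.
  db-r sheds 143 req/s: no online neighbours, lost.
  search-2 sheds 73 req/s to app-a: 73 each.
    app-a: 60+73 = 133 > 110
Round 3 — app-a crashes.
  app-a sheds 133 req/s: no online neighbours, lost.
No further crashes.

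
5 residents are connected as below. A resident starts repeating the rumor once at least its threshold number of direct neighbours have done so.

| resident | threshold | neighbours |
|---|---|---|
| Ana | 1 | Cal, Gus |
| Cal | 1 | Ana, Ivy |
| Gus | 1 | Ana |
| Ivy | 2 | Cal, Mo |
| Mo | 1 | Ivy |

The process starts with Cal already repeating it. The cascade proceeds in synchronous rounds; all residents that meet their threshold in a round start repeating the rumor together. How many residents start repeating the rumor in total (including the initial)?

3

Round 1 — Cal starts repeating the rumor (initial).
Round 2 — checking thresholds:
  Ana: 1 of 2 neighbours ≥ 1, starts repeating the rumor.
  Ivy: 1 of 2 neighbours < 2, not yet.
Round 3 — checking thresholds:
  Gus: 1 of 1 neighbours ≥ 1, starts repeating the rumor.
  Ivy: 1 of 2 neighbours < 2, not yet.
Round 4 — no new spreads; cascade stops.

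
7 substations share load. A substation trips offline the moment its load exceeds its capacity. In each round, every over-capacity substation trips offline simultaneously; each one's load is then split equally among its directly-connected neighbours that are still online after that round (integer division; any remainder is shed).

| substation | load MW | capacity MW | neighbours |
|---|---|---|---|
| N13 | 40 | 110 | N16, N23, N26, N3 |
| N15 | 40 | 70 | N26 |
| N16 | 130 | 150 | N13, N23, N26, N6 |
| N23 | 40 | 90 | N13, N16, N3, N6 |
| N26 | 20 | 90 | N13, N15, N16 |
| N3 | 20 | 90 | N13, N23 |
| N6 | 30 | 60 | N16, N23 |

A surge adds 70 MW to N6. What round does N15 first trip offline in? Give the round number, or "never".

6

Round 1 — N6 at 100 > 60. N6 trips offline.
  N6 sheds 100 MW to N16, N23: 50 each.
    N16: 130+50 = 180 > 150
    N23: 40+50 = 90 ≤ 90
Round 2 — N16 trips offline.
  N16 sheds 180 MW to N13, N23, N26: 60 each.
    N13: 40+60 = 100 ≤ 110
    N23: 90+60 = 150 > 90
    N26: 20+60 = 80 ≤ 90
Round 3 — N23 trips offline.
  N23 sheds 150 MW to N13, N3: 75 each.
    N13: 100+75 = 175 > 110
    N3: 20+75 = 95 > 90
Round 4 — N13, N3 trip offline.
  N13 sheds 175 MW to N26: 175 each.
    N26: 80+175 = 255 > 90
  N3 sheds 95 MW: no online neighbours, lost.
Round 5 — N26 trips offline.
  N26 sheds 255 MW to N15: 255 each.
    N15: 40+255 = 295 > 70
Round 6 — N15 trips offline.
  N15 sheds 295 MW: no online neighbours, lost.
No further trips.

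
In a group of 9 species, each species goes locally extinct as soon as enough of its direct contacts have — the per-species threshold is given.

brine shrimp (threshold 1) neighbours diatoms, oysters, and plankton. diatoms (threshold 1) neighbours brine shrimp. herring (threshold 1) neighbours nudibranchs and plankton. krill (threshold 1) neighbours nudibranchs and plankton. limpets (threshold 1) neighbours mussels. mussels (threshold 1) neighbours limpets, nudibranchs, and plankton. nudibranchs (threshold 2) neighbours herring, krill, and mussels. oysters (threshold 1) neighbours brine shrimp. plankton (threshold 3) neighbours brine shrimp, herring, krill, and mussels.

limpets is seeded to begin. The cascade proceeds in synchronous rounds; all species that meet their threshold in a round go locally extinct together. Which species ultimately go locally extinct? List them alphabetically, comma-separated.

limpets, mussels

Round 1 — limpets goes locally extinct (initial).
Round 2 — checking thresholds:
  mussels: 1 of 3 neighbours ≥ 1, goes locally extinct.
Round 3 — no new extinctions; cascade stops.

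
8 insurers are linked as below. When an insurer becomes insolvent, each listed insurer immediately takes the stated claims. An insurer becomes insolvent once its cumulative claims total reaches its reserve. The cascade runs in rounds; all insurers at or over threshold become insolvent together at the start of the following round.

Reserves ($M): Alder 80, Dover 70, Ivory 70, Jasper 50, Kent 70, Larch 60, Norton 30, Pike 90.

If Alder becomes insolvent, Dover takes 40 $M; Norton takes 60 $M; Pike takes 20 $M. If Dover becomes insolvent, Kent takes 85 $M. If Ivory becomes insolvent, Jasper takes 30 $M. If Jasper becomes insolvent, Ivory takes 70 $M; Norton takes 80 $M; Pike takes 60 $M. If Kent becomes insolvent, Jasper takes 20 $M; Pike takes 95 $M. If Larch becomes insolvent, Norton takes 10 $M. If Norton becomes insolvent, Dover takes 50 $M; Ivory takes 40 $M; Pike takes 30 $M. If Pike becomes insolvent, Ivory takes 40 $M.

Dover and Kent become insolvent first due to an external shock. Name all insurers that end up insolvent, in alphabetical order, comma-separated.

Round 1 — Dover, Kent become insolvent (initial).
  Jasper: +20 → 20 < 50
  Pike: +95 → 95 ≥ 90
Round 2 — Pike becomes insolvent.
  Ivory: +40 → 40 < 70
No further insolvencies.

Dover, Kent, Pike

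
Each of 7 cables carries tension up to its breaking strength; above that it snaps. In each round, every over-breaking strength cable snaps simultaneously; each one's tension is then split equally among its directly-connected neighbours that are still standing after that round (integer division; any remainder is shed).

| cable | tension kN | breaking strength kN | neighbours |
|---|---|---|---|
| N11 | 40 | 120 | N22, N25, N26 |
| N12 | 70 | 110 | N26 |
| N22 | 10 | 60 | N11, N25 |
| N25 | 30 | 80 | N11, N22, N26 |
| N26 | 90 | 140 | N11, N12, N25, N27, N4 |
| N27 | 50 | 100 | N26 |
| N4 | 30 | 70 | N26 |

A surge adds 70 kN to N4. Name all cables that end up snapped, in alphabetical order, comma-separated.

Round 1 — N4 at 100 > 70. N4 snaps.
  N4 sheds 100 kN to N26: 100 each.
    N26: 90+100 = 190 > 140
Round 2 — N26 snaps.
  N26 sheds 190 kN to N11, N12, N25, N27: 47 each (2 lost).
    N11: 40+47 = 87 ≤ 120
    N12: 70+47 = 117 > 110
    N25: 30+47 = 77 ≤ 80
    N27: 50+47 = 97 ≤ 100
Round 3 — N12 snaps.
  N12 sheds 117 kN: no online neighbours, lost.
No further breaks.

N12, N26, N4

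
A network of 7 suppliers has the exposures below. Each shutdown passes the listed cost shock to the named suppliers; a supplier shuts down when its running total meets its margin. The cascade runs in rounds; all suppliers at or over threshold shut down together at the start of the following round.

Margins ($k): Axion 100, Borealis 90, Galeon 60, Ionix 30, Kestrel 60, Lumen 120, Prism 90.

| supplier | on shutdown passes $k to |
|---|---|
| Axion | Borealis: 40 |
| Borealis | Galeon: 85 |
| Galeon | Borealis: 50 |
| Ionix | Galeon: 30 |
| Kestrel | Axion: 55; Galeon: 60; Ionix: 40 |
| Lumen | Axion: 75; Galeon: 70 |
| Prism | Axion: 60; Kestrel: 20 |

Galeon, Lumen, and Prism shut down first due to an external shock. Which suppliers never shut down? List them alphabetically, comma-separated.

Round 1 — Galeon, Lumen, Prism shut down (initial).
  Axion: +75+60 → 135 ≥ 100
  Borealis: +50 → 50 < 90
  Kestrel: +20 → 20 < 60
Round 2 — Axion shuts down.
  Borealis: +40 → 90 ≥ 90
Round 3 — Borealis shuts down.
No further shutdowns.

Ionix, Kestrel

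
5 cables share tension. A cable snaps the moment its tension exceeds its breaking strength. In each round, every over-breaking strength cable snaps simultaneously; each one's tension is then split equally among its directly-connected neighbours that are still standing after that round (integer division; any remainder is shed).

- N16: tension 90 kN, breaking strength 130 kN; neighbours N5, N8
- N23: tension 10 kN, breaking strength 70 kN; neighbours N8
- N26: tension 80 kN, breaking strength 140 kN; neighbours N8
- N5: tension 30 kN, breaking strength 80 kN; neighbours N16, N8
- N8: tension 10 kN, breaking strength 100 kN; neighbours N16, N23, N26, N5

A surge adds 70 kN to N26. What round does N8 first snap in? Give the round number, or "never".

Round 1 — N26 at 150 > 140. N26 snaps.
  N26 sheds 150 kN to N8: 150 each.
    N8: 10+150 = 160 > 100
Round 2 — N8 snaps.
  N8 sheds 160 kN to N16, N23, N5: 53 each (1 lost).
    N16: 90+53 = 143 > 130
    N23: 10+53 = 63 ≤ 70
    N5: 30+53 = 83 > 80
Round 3 — N16, N5 snap.
  N16 sheds 143 kN: no online neighbours, lost.
  N5 sheds 83 kN: no online neighbours, lost.
No further breaks.

2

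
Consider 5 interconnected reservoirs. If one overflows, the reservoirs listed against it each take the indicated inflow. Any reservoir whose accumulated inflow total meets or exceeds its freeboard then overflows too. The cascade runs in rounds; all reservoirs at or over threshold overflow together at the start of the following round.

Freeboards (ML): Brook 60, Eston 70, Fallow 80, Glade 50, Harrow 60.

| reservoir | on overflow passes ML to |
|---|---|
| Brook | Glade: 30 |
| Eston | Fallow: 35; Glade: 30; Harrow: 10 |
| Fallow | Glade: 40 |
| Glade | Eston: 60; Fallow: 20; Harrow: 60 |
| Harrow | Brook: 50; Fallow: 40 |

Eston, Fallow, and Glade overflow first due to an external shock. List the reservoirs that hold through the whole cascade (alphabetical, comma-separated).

Round 1 — Eston, Fallow, Glade overflow (initial).
  Harrow: +10+60 → 70 ≥ 60
Round 2 — Harrow overflows.
  Brook: +50 → 50 < 60
No further overflows.

Brook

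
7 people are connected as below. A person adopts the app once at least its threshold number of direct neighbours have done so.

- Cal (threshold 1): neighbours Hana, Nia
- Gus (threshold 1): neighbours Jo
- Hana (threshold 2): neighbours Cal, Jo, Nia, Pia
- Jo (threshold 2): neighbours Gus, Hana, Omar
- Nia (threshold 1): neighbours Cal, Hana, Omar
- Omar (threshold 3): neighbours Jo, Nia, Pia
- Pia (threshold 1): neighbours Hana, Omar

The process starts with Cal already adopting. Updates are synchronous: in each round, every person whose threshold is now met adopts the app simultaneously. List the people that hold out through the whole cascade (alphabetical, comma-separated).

Gus, Jo, Omar

Round 1 — Cal adopts the app (initial).
Round 2 — checking thresholds:
  Hana: 1 of 4 neighbours < 2, not yet.
  Nia: 1 of 3 neighbours ≥ 1, adopts the app.
Round 3 — checking thresholds:
  Hana: 2 of 4 neighbours ≥ 2, adopts the app.
  Omar: 1 of 3 neighbours < 3, not yet.
Round 4 — checking thresholds:
  Jo: 1 of 3 neighbours < 2, not yet.
  Omar: 1 of 3 neighbours < 3, not yet.
  Pia: 1 of 2 neighbours ≥ 1, adopts the app.
Round 5 — no new adoptions; cascade stops.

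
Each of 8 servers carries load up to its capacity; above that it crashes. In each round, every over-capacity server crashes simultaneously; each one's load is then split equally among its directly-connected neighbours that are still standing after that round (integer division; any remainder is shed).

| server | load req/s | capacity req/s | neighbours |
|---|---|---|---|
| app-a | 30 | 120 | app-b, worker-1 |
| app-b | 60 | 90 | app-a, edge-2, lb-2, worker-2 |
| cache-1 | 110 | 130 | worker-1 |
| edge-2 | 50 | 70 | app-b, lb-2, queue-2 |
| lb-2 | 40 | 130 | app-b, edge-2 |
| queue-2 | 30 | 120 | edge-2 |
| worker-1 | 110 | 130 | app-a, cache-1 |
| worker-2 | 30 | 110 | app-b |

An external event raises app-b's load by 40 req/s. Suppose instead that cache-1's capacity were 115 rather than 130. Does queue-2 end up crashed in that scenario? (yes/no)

no

With cache-1's capacity at 115:
Round 1 — app-b at 100 > 90. app-b crashes.
  app-b sheds 100 req/s to app-a, edge-2, lb-2, worker-2: 25 each.
    app-a: 30+25 = 55 ≤ 120
    edge-2: 50+25 = 75 > 70
    lb-2: 40+25 = 65 ≤ 130
    worker-2: 30+25 = 55 ≤ 110
Round 2 — edge-2 crashes.
  edge-2 sheds 75 req/s to lb-2, queue-2: 37 each (1 lost).
    lb-2: 65+37 = 102 ≤ 130
    queue-2: 30+37 = 67 ≤ 120
No further crashes.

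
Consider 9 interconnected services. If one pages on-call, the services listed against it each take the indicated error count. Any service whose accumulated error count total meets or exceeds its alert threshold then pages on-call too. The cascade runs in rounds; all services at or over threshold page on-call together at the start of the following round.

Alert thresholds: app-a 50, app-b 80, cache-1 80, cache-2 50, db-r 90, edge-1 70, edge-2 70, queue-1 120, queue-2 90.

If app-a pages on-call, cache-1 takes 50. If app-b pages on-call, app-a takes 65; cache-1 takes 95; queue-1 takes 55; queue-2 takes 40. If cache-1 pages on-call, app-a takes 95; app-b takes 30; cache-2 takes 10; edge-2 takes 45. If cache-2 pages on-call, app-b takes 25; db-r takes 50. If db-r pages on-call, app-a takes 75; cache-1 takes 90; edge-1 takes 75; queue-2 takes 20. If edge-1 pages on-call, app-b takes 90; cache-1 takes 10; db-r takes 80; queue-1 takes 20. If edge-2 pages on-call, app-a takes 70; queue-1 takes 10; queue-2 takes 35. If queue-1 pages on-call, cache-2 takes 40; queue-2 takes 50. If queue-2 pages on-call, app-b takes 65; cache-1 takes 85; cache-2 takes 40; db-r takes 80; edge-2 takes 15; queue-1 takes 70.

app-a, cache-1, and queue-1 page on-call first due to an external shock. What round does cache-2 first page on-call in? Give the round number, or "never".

Round 1 — app-a, cache-1, queue-1 page on-call (initial).
  app-b: +30 → 30 < 80
  cache-2: +10+40 → 50 ≥ 50
  edge-2: +45 → 45 < 70
  queue-2: +50 → 50 < 90
Round 2 — cache-2 pages on-call.
  app-b: +25 → 55 < 80
  db-r: +50 → 50 < 90
No further pages.

2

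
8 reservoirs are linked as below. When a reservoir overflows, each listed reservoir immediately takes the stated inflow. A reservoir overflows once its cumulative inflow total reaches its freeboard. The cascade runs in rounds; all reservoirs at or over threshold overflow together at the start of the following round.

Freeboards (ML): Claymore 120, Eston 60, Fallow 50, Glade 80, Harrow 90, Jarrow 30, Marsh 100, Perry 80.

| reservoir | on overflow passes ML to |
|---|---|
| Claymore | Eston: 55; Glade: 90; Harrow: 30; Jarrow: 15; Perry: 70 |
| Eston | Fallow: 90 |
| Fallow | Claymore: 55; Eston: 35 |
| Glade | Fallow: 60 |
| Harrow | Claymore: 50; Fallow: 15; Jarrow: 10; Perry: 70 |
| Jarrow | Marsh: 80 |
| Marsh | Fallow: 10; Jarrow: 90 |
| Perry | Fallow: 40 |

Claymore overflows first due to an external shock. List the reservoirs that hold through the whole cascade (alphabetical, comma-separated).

Round 1 — Claymore overflows (initial).
  Eston: +55 → 55 < 60
  Glade: +90 → 90 ≥ 80
  Harrow: +30 → 30 < 90
  Jarrow: +15 → 15 < 30
  Perry: +70 → 70 < 80
Round 2 — Glade overflows.
  Fallow: +60 → 60 ≥ 50
Round 3 — Fallow overflows.
  Eston: +35 → 90 ≥ 60
Round 4 — Eston overflows.
No further overflows.

Harrow, Jarrow, Marsh, Perry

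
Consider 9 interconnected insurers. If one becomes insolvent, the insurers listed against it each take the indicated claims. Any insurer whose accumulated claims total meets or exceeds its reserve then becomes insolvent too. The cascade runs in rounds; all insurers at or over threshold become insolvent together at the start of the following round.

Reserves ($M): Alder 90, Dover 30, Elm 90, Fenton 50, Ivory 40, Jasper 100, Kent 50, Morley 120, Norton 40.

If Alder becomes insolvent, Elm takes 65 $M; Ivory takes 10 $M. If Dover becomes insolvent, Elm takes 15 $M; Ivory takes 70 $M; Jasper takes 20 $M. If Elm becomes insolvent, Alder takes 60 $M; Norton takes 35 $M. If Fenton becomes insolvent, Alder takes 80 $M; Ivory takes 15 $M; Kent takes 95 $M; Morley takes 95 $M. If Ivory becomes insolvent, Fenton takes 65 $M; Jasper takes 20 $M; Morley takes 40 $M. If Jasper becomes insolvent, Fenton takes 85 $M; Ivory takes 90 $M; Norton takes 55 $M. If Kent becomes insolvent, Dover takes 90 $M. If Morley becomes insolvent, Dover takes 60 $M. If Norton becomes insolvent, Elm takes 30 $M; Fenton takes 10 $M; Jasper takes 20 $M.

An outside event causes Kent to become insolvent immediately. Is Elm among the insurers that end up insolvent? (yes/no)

no

Round 1 — Kent becomes insolvent (initial).
  Dover: +90 → 90 ≥ 30
Round 2 — Dover becomes insolvent.
  Elm: +15 → 15 < 90
  Ivory: +70 → 70 ≥ 40
  Jasper: +20 → 20 < 100
Round 3 — Ivory becomes insolvent.
  Fenton: +65 → 65 ≥ 50
  Jasper: +20 → 40 < 100
  Morley: +40 → 40 < 120
Round 4 — Fenton becomes insolvent.
  Alder: +80 → 80 < 90
  Morley: +95 → 135 ≥ 120
Round 5 — Morley becomes insolvent.
No further insolvencies.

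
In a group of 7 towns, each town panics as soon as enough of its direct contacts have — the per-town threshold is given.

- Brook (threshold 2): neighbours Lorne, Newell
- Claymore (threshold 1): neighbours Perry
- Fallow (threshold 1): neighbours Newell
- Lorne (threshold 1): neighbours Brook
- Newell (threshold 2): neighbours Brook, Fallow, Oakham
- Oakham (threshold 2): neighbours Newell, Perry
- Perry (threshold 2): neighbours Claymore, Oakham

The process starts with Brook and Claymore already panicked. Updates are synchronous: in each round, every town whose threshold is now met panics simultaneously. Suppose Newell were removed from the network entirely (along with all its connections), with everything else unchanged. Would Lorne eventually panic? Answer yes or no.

With Newell removed:
Round 1 — Brook, Claymore panic (initial).
Round 2 — checking thresholds:
  Lorne: 1 of 1 neighbours ≥ 1, panics.
  Perry: 1 of 2 neighbours < 2, holds.
Round 3 — no new panics; cascade stops.

yes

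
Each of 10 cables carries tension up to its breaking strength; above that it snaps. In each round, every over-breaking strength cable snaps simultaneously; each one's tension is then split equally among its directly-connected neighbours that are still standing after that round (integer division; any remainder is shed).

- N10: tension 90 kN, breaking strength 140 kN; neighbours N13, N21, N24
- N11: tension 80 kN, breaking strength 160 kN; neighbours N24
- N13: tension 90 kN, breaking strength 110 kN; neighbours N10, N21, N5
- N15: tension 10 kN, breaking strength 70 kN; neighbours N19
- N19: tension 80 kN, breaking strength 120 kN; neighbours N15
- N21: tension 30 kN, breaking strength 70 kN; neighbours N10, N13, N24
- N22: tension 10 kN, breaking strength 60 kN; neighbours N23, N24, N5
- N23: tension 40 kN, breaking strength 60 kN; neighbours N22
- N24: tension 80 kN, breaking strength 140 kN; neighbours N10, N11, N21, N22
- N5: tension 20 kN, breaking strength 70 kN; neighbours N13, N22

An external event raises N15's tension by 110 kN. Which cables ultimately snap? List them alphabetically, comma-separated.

Round 1 — N15 at 120 > 70. N15 snaps.
  N15 sheds 120 kN to N19: 120 each.
    N19: 80+120 = 200 > 120
Round 2 — N19 snaps.
  N19 sheds 200 kN: no online neighbours, lost.
No further breaks.

N15, N19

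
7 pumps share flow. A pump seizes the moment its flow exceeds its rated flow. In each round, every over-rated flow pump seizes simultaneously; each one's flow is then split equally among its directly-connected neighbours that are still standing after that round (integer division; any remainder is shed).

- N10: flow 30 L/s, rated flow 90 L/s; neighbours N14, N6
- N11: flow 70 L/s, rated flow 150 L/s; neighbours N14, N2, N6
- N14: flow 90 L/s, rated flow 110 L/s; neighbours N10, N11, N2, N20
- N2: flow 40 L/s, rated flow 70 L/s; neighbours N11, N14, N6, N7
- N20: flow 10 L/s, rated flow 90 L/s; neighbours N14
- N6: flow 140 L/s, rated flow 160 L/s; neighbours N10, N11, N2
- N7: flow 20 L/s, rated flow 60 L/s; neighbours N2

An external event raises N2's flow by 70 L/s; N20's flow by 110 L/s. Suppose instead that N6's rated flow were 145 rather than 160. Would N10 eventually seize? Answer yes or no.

With N6's rated flow at 145:
Round 1 — N2 at 110 > 70; N20 at 120 > 90. N2, N20 seize.
  N2 sheds 110 L/s to N11, N14, N6, N7: 27 each (2 lost).
    N11: 70+27 = 97 ≤ 150
    N14: 90+27 = 117 > 110
    N6: 140+27 = 167 > 145
    N7: 20+27 = 47 ≤ 60
  N20 sheds 120 L/s to N14: 120 each.
    N14: 117+120 = 237 > 110
Round 2 — N14, N6 seize.
  N14 sheds 237 L/s to N10, N11: 118 each (1 lost).
    N10: 30+118 = 148 > 90
    N11: 97+118 = 215 > 150
  N6 sheds 167 L/s to N10, N11: 83 each (1 lost).
    N10: 148+83 = 231 > 90
    N11: 215+83 = 298 > 150
Round 3 — N10, N11 seize.
  N10 sheds 231 L/s: no online neighbours, lost.
  N11 sheds 298 L/s: no online neighbours, lost.
No further seizures.

yes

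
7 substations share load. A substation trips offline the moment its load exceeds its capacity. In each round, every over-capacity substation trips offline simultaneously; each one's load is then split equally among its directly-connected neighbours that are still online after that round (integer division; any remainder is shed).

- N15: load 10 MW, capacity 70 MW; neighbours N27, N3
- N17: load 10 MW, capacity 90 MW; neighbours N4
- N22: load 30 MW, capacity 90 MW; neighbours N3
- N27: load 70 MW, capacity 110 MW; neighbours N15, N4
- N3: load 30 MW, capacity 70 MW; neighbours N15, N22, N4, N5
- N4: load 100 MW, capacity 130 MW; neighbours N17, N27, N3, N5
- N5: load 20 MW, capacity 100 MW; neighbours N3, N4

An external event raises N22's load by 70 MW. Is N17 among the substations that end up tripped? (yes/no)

Round 1 — N22 at 100 > 90. N22 trips offline.
  N22 sheds 100 MW to N3: 100 each.
    N3: 30+100 = 130 > 70
Round 2 — N3 trips offline.
  N3 sheds 130 MW to N15, N4, N5: 43 each (1 lost).
    N15: 10+43 = 53 ≤ 70
    N4: 100+43 = 143 > 130
    N5: 20+43 = 63 ≤ 100
Round 3 — N4 trips offline.
  N4 sheds 143 MW to N17, N27, N5: 47 each (2 lost).
    N17: 10+47 = 57 ≤ 90
    N27: 70+47 = 117 > 110
    N5: 63+47 = 110 > 100
Round 4 — N27, N5 trip offline.
  N27 sheds 117 MW to N15: 117 each.
    N15: 53+117 = 170 > 70
  N5 sheds 110 MW: no online neighbours, lost.
Round 5 — N15 trips offline.
  N15 sheds 170 MW: no online neighbours, lost.
No further trips.

no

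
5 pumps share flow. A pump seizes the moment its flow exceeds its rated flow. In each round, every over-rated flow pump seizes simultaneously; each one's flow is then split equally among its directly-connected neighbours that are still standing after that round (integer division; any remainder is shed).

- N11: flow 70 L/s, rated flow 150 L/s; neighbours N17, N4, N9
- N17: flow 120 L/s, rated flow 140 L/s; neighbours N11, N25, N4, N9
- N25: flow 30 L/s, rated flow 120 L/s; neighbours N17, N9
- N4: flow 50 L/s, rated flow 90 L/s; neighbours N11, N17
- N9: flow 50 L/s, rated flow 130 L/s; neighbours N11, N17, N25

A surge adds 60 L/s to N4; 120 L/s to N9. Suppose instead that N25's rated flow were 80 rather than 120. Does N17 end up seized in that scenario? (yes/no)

yes

With N25's rated flow at 80:
Round 1 — N4 at 110 > 90; N9 at 170 > 130. N4, N9 seize.
  N4 sheds 110 L/s to N11, N17: 55 each.
    N11: 70+55 = 125 ≤ 150
    N17: 120+55 = 175 > 140
  N9 sheds 170 L/s to N11, N17, N25: 56 each (2 lost).
    N11: 125+56 = 181 > 150
    N17: 175+56 = 231 > 140
    N25: 30+56 = 86 > 80
Round 2 — N11, N17, N25 seize.
  N11 sheds 181 L/s: no online neighbours, lost.
  N17 sheds 231 L/s: no online neighbours, lost.
  N25 sheds 86 L/s: no online neighbours, lost.
No further seizures.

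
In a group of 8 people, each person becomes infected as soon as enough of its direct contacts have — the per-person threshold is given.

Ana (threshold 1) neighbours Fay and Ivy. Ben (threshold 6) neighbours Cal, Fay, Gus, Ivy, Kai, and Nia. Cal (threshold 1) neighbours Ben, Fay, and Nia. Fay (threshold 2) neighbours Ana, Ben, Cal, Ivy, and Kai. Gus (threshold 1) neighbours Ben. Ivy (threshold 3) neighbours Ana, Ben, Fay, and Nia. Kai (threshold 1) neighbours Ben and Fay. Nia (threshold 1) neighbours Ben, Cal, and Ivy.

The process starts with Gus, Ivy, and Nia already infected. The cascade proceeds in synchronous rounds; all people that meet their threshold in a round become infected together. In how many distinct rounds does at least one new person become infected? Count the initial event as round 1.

Round 1 — Gus, Ivy, Nia become infected (initial).
Round 2 — checking thresholds:
  Ana: 1 of 2 neighbours ≥ 1, becomes infected.
  Ben: 3 of 6 neighbours < 6, below threshold.
  Cal: 1 of 3 neighbours ≥ 1, becomes infected.
  Fay: 1 of 5 neighbours < 2, below threshold.
Round 3 — checking thresholds:
  Ben: 4 of 6 neighbours < 6, below threshold.
  Fay: 3 of 5 neighbours ≥ 2, becomes infected.
Round 4 — checking thresholds:
  Ben: 5 of 6 neighbours < 6, below threshold.
  Kai: 1 of 2 neighbours ≥ 1, becomes infected.
Round 5 — checking thresholds:
  Ben: 6 of 6 neighbours ≥ 6, becomes infected.
Round 6 — no new infections; cascade stops.

5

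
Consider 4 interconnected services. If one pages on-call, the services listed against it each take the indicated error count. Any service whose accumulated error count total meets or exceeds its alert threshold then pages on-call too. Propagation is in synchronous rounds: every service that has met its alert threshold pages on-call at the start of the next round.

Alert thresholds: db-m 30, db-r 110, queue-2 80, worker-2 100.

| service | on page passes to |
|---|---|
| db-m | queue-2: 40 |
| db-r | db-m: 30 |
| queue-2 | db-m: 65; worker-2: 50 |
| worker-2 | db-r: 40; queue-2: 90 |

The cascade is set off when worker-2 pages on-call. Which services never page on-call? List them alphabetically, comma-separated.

Round 1 — worker-2 pages on-call (initial).
  db-r: +40 → 40 < 110
  queue-2: +90 → 90 ≥ 80
Round 2 — queue-2 pages on-call.
  db-m: +65 → 65 ≥ 30
Round 3 — db-m pages on-call.
No further pages.

db-r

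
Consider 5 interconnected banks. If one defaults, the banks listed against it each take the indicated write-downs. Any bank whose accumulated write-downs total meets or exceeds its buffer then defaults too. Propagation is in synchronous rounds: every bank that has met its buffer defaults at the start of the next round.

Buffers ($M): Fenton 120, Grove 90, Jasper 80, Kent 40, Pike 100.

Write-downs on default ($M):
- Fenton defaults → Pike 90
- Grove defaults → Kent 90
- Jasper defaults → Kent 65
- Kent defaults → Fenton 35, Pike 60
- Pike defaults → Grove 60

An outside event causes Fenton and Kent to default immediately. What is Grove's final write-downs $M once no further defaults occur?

60

Round 1 — Fenton, Kent default (initial).
  Pike: +90+60 → 150 ≥ 100
Round 2 — Pike defaults.
  Grove: +60 → 60 < 90
No further defaults.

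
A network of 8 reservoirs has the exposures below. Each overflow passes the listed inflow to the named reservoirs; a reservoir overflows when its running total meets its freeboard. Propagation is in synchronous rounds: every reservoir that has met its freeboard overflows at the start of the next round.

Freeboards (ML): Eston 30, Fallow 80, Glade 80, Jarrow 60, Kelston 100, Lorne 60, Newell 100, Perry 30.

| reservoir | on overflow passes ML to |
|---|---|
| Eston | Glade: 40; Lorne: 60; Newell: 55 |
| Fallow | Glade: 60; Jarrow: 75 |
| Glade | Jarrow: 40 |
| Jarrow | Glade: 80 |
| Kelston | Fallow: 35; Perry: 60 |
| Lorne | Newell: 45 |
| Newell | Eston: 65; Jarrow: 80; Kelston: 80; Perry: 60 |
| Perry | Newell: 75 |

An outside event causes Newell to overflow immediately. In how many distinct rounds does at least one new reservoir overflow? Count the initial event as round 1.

3

Round 1 — Newell overflows (initial).
  Eston: +65 → 65 ≥ 30
  Jarrow: +80 → 80 ≥ 60
  Kelston: +80 → 80 < 100
  Perry: +60 → 60 ≥ 30
Round 2 — Eston, Jarrow, Perry overflow.
  Glade: +40+80 → 120 ≥ 80
  Lorne: +60 → 60 ≥ 60
Round 3 — Glade, Lorne overflow.
No further overflows.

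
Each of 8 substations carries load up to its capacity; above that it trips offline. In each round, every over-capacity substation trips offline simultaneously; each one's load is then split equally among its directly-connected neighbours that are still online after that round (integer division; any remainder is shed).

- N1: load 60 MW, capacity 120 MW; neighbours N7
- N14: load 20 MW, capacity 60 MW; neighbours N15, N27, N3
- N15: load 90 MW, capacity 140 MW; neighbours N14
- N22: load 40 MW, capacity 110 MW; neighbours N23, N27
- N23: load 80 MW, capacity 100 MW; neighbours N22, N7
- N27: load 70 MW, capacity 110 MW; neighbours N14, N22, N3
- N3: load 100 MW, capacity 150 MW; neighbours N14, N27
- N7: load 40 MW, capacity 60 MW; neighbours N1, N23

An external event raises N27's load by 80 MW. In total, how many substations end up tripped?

3

Round 1 — N27 at 150 > 110. N27 trips offline.
  N27 sheds 150 MW to N14, N22, N3: 50 each.
    N14: 20+50 = 70 > 60
    N22: 40+50 = 90 ≤ 110
    N3: 100+50 = 150 ≤ 150
Round 2 — N14 trips offline.
  N14 sheds 70 MW to N15, N3: 35 each.
    N15: 90+35 = 125 ≤ 140
    N3: 150+35 = 185 > 150
Round 3 — N3 trips offline.
  N3 sheds 185 MW: no online neighbours, lost.
No further trips.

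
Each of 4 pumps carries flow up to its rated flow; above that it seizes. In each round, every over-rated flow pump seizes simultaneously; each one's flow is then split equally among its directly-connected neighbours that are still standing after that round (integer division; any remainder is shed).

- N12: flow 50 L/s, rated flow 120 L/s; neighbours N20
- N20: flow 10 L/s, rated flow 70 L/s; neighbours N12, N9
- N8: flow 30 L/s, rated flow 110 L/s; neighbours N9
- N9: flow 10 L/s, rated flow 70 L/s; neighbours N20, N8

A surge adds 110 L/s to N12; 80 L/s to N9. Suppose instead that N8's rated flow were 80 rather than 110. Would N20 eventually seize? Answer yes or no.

yes

With N8's rated flow at 80:
Round 1 — N12 at 160 > 120; N9 at 90 > 70. N12, N9 seize.
  N12 sheds 160 L/s to N20: 160 each.
    N20: 10+160 = 170 > 70
  N9 sheds 90 L/s to N20, N8: 45 each.
    N20: 170+45 = 215 > 70
    N8: 30+45 = 75 ≤ 80
Round 2 — N20 seizes.
  N20 sheds 215 L/s: no online neighbours, lost.
No further seizures.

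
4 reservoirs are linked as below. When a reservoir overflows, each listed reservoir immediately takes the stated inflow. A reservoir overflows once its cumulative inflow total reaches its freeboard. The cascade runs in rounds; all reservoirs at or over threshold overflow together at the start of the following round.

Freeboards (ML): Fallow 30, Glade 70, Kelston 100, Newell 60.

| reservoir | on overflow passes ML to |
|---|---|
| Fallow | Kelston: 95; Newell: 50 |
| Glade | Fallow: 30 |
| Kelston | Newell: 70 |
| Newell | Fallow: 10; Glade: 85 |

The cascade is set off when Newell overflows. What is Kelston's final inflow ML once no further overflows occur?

95

Round 1 — Newell overflows (initial).
  Fallow: +10 → 10 < 30
  Glade: +85 → 85 ≥ 70
Round 2 — Glade overflows.
  Fallow: +30 → 40 ≥ 30
Round 3 — Fallow overflows.
  Kelston: +95 → 95 < 100
No further overflows.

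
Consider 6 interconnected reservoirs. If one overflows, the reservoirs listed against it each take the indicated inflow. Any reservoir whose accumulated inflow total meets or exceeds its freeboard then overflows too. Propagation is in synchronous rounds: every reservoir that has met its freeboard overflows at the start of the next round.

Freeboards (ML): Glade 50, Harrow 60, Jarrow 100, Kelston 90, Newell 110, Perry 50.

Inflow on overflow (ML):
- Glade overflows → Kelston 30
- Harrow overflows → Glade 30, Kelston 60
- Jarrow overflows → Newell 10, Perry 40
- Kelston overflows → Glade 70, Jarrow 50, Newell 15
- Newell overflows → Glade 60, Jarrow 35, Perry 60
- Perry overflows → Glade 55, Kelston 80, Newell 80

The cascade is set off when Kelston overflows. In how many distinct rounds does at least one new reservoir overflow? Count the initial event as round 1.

2

Round 1 — Kelston overflows (initial).
  Glade: +70 → 70 ≥ 50
  Jarrow: +50 → 50 < 100
  Newell: +15 → 15 < 110
Round 2 — Glade overflows.
No further overflows.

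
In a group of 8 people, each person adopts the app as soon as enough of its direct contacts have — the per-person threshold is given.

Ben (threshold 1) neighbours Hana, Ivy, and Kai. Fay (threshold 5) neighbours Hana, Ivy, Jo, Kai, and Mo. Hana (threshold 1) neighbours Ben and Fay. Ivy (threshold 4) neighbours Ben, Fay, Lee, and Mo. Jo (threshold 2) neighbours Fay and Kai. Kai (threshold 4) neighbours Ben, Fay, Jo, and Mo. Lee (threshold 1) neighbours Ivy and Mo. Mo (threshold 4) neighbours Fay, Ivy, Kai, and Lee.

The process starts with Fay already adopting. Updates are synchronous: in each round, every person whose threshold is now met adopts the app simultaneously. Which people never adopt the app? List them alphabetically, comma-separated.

Round 1 — Fay adopts the app (initial).
Round 2 — checking thresholds:
  Hana: 1 of 2 neighbours ≥ 1, adopts the app.
  Ivy: 1 of 4 neighbours < 4, holds.
  Jo: 1 of 2 neighbours < 2, holds.
  Kai: 1 of 4 neighbours < 4, holds.
  Mo: 1 of 4 neighbours < 4, holds.
Round 3 — checking thresholds:
  Ben: 1 of 3 neighbours ≥ 1, adopts the app.
  Ivy: 1 of 4 neighbours < 4, holds.
  Jo: 1 of 2 neighbours < 2, holds.
  Kai: 1 of 4 neighbours < 4, holds.
  Mo: 1 of 4 neighbours < 4, holds.
Round 4 — no new adoptions; cascade stops.

Ivy, Jo, Kai, Lee, Mo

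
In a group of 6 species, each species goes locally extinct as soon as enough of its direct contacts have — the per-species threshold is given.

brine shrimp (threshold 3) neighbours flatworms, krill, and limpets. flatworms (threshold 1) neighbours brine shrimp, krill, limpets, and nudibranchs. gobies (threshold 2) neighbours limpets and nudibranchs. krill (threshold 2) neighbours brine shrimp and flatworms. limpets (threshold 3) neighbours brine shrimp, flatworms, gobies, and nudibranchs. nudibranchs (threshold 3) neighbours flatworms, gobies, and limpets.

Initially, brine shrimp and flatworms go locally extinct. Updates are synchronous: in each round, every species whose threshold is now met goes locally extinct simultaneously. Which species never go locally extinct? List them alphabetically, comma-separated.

Round 1 — brine shrimp, flatworms go locally extinct (initial).
Round 2 — checking thresholds:
  krill: 2 of 2 neighbours ≥ 2, goes locally extinct.
  limpets: 2 of 4 neighbours < 3, not yet.
  nudibranchs: 1 of 3 neighbours < 3, not yet.
Round 3 — no new extinctions; cascade stops.

gobies, limpets, nudibranchs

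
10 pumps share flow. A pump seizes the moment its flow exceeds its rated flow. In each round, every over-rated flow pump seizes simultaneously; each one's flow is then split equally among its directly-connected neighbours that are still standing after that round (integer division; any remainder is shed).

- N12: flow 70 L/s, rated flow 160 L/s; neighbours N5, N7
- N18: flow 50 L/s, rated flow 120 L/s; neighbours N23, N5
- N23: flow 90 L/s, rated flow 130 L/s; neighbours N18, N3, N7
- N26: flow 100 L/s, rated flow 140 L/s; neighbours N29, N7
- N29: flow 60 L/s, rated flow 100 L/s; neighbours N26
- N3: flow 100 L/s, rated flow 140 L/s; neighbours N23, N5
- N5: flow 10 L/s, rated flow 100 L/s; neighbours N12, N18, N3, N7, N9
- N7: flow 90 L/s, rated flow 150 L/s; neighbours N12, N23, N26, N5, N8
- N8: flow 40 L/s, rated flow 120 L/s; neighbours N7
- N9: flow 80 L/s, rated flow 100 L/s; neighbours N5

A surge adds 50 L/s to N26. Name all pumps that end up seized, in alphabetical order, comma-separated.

N12, N18, N23, N26, N29, N3, N5, N7, N9

Round 1 — N26 at 150 > 140. N26 seizes.
  N26 sheds 150 L/s to N29, N7: 75 each.
    N29: 60+75 = 135 > 100
    N7: 90+75 = 165 > 150
Round 2 — N29, N7 seize.
  N29 sheds 135 L/s: no online neighbours, lost.
  N7 sheds 165 L/s to N12, N23, N5, N8: 41 each (1 lost).
    N12: 70+41 = 111 ≤ 160
    N23: 90+41 = 131 > 130
    N5: 10+41 = 51 ≤ 100
    N8: 40+41 = 81 ≤ 120
Round 3 — N23 seizes.
  N23 sheds 131 L/s to N18, N3: 65 each (1 lost).
    N18: 50+65 = 115 ≤ 120
    N3: 100+65 = 165 > 140
Round 4 — N3 seizes.
  N3 sheds 165 L/s to N5: 165 each.
    N5: 51+165 = 216 > 100
Round 5 — N5 seizes.
  N5 sheds 216 L/s to N12, N18, N9: 72 each.
    N12: 111+72 = 183 > 160
    N18: 115+72 = 187 > 120
    N9: 80+72 = 152 > 100
Round 6 — N12, N18, N9 seize.
  N12 sheds 183 L/s: no online neighbours, lost.
  N18 sheds 187 L/s: no online neighbours, lost.
  N9 sheds 152 L/s: no online neighbours, lost.
No further seizures.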